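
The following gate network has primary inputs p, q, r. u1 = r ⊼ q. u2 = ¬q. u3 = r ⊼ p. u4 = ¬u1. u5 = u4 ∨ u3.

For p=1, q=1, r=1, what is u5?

1

u1 = 1 ⊼ 1 = 0
u3 = 1 ⊼ 1 = 0
u4 = ¬0 = 1
u5 = 1 ∨ 0 = 1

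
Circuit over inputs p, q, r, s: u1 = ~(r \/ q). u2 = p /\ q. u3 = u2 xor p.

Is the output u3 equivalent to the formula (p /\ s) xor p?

No

u2 = p /\ q
u3 = u2 xor p = (p /\ q) xor p
At p=1, q=0, r=0, s=1: circuit gives 1, formula gives 0.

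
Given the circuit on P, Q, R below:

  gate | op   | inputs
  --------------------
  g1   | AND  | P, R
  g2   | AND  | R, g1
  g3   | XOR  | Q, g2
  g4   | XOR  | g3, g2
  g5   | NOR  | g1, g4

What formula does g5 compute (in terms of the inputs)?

g1 = P AND R
g2 = R AND g1 = R AND (P AND R)
g3 = Q XOR g2 = Q XOR (R AND (P AND R))
g4 = g3 XOR g2 = (Q XOR (R AND (P AND R))) XOR (R AND (P AND R))
g5 = g1 NOR g4 = (P AND R) NOR ((Q XOR (R AND (P AND R))) XOR (R AND (P AND R)))

(P AND R) NOR ((Q XOR (R AND (P AND R))) XOR (R AND (P AND R)))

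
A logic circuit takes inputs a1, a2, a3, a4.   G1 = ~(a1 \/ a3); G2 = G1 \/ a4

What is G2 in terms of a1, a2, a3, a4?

G1 = ~(a1 \/ a3)
G2 = G1 \/ a4 = (~(a1 \/ a3)) \/ a4

(~(a1 \/ a3)) \/ a4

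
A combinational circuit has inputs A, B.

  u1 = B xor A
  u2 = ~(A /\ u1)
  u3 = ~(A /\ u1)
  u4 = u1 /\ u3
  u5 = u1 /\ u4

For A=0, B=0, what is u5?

0

u1 = 0 xor 0 = 0
u3 = ~(0 /\ 0) = 1
u4 = 0 /\ 1 = 0
u5 = 0 /\ 0 = 0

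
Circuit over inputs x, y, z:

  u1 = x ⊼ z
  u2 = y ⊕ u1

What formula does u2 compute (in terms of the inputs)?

y ⊕ (x ⊼ z)

u1 = x ⊼ z
u2 = y ⊕ u1 = y ⊕ (x ⊼ z)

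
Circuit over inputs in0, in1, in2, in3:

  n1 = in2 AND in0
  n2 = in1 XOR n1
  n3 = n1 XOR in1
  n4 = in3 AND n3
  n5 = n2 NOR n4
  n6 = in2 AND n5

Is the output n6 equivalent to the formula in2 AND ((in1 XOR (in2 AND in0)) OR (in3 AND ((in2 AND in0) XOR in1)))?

n1 = in2 AND in0
n2 = in1 XOR n1 = in1 XOR (in2 AND in0)
n3 = n1 XOR in1 = (in2 AND in0) XOR in1
n4 = in3 AND n3 = in3 AND ((in2 AND in0) XOR in1)
n5 = n2 NOR n4 = (in1 XOR (in2 AND in0)) NOR (in3 AND ((in2 AND in0) XOR in1))
n6 = in2 AND n5 = in2 AND ((in1 XOR (in2 AND in0)) NOR (in3 AND ((in2 AND in0) XOR in1)))
At in0=0, in1=0, in2=1, in3=0: circuit gives 1, formula gives 0.

No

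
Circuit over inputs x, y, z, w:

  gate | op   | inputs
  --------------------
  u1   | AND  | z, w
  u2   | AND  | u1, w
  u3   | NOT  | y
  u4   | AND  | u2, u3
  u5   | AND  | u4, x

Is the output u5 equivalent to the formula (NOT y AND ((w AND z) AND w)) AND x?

u1 = z AND w
u2 = u1 AND w = (z AND w) AND w
u3 = NOT y
u4 = u2 AND u3 = ((z AND w) AND w) AND NOT y
u5 = u4 AND x = (((z AND w) AND w) AND NOT y) AND x
At x=0, y=0, z=0, w=0: circuit gives 0, formula gives 0.
At x=1, y=0, z=1, w=1: circuit gives 1, formula gives 1.
Agrees on all 16 inputs.

Yes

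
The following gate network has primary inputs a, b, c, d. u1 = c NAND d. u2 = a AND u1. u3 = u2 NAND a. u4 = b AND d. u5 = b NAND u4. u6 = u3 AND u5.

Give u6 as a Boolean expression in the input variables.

((a AND (c NAND d)) NAND a) AND (b NAND (b AND d))

u1 = c NAND d
u2 = a AND u1 = a AND (c NAND d)
u3 = u2 NAND a = (a AND (c NAND d)) NAND a
u4 = b AND d
u5 = b NAND u4 = b NAND (b AND d)
u6 = u3 AND u5 = ((a AND (c NAND d)) NAND a) AND (b NAND (b AND d))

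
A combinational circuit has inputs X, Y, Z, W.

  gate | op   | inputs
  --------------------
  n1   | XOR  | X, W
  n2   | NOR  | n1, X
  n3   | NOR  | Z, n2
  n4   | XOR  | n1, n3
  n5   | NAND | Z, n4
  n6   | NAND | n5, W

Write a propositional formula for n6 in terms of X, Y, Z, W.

n1 = X XOR W
n2 = n1 NOR X = (X XOR W) NOR X
n3 = Z NOR n2 = Z NOR ((X XOR W) NOR X)
n4 = n1 XOR n3 = (X XOR W) XOR (Z NOR ((X XOR W) NOR X))
n5 = Z NAND n4 = Z NAND ((X XOR W) XOR (Z NOR ((X XOR W) NOR X)))
n6 = n5 NAND W = (Z NAND ((X XOR W) XOR (Z NOR ((X XOR W) NOR X)))) NAND W

(Z NAND ((X XOR W) XOR (Z NOR ((X XOR W) NOR X)))) NAND W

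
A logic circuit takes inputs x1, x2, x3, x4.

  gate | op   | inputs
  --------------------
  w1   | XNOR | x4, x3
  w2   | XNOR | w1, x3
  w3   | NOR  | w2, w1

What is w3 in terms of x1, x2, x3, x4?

((x4 XNOR x3) XNOR x3) NOR (x4 XNOR x3)

w1 = x4 XNOR x3
w2 = w1 XNOR x3 = (x4 XNOR x3) XNOR x3
w3 = w2 NOR w1 = ((x4 XNOR x3) XNOR x3) NOR (x4 XNOR x3)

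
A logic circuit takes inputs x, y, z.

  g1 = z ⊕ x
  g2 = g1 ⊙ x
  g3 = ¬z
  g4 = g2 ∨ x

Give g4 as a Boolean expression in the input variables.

g1 = z ⊕ x
g2 = g1 ⊙ x = (z ⊕ x) ⊙ x
g4 = g2 ∨ x = ((z ⊕ x) ⊙ x) ∨ x

((z ⊕ x) ⊙ x) ∨ x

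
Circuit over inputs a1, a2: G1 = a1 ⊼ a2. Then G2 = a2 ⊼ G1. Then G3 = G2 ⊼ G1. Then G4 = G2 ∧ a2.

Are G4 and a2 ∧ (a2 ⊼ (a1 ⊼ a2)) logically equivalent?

Yes

G1 = a1 ⊼ a2
G2 = a2 ⊼ G1 = a2 ⊼ (a1 ⊼ a2)
G4 = G2 ∧ a2 = (a2 ⊼ (a1 ⊼ a2)) ∧ a2
At a1=0, a2=0: circuit gives 0, formula gives 0.
At a1=1, a2=1: circuit gives 1, formula gives 1.
Agrees on all 4 inputs.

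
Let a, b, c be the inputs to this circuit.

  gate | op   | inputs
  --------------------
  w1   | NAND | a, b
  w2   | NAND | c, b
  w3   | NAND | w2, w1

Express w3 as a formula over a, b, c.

(c NAND b) NAND (a NAND b)

w1 = a NAND b
w2 = c NAND b
w3 = w2 NAND w1 = (c NAND b) NAND (a NAND b)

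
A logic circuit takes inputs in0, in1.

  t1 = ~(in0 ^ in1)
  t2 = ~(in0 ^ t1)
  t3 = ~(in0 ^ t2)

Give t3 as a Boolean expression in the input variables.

~(in0 ^ (~(in0 ^ (~(in0 ^ in1)))))

t1 = ~(in0 ^ in1)
t2 = ~(in0 ^ t1) = ~(in0 ^ (~(in0 ^ in1)))
t3 = ~(in0 ^ t2) = ~(in0 ^ (~(in0 ^ (~(in0 ^ in1)))))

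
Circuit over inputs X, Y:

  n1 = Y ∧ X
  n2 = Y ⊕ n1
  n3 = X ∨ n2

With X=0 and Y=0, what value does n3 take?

0

n1 = 0 ∧ 0 = 0
n2 = 0 ⊕ 0 = 0
n3 = 0 ∨ 0 = 0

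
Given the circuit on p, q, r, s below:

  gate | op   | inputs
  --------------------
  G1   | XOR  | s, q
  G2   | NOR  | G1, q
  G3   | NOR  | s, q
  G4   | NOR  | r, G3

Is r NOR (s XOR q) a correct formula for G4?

G3 = s NOR q
G4 = r NOR G3 = r NOR (s NOR q)
At p=0, q=0, r=0, s=0: circuit gives 0, formula gives 1.

No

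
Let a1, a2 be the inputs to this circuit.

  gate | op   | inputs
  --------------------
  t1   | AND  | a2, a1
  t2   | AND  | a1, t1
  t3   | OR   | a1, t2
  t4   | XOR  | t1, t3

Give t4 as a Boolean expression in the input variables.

(a2 AND a1) XOR (a1 OR (a1 AND (a2 AND a1)))

t1 = a2 AND a1
t2 = a1 AND t1 = a1 AND (a2 AND a1)
t3 = a1 OR t2 = a1 OR (a1 AND (a2 AND a1))
t4 = t1 XOR t3 = (a2 AND a1) XOR (a1 OR (a1 AND (a2 AND a1)))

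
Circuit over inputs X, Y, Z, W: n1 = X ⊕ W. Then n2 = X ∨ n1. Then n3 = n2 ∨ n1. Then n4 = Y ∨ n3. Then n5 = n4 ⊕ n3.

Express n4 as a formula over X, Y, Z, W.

Y ∨ ((X ∨ (X ⊕ W)) ∨ (X ⊕ W))

n1 = X ⊕ W
n2 = X ∨ n1 = X ∨ (X ⊕ W)
n3 = n2 ∨ n1 = (X ∨ (X ⊕ W)) ∨ (X ⊕ W)
n4 = Y ∨ n3 = Y ∨ ((X ∨ (X ⊕ W)) ∨ (X ⊕ W))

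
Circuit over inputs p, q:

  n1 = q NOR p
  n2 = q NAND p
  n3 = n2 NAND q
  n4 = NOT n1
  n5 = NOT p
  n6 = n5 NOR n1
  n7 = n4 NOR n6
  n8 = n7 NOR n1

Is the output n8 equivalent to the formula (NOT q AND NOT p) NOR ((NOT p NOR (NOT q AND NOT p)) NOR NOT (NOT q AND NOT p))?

n1 = q NOR p
n4 = NOT n1 = NOT (q NOR p)
n5 = NOT p
n6 = n5 NOR n1 = NOT p NOR (q NOR p)
n7 = n4 NOR n6 = NOT (q NOR p) NOR (NOT p NOR (q NOR p))
n8 = n7 NOR n1 = (NOT (q NOR p) NOR (NOT p NOR (q NOR p))) NOR (q NOR p)
At p=0, q=0: circuit gives 0, formula gives 0.
At p=0, q=1: circuit gives 1, formula gives 1.
Agrees on all 4 inputs.

Yes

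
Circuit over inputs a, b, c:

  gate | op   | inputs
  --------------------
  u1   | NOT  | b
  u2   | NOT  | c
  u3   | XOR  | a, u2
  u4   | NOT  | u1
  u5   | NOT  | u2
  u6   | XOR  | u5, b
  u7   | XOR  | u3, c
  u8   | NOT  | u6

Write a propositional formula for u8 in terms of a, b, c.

u2 = NOT c
u5 = NOT u2 = NOT NOT c
u6 = u5 XOR b = NOT NOT c XOR b
u8 = NOT u6 = NOT (NOT NOT c XOR b)

NOT (NOT NOT c XOR b)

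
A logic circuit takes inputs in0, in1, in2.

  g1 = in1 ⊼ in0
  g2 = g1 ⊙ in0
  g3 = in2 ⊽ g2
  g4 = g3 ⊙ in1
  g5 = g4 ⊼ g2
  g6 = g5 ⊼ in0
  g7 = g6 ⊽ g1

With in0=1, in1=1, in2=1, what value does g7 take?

1

g1 = 1 ⊼ 1 = 0
g2 = 0 ⊙ 1 = 0
g3 = 1 ⊽ 0 = 0
g4 = 0 ⊙ 1 = 0
g5 = 0 ⊼ 0 = 1
g6 = 1 ⊼ 1 = 0
g7 = 0 ⊽ 0 = 1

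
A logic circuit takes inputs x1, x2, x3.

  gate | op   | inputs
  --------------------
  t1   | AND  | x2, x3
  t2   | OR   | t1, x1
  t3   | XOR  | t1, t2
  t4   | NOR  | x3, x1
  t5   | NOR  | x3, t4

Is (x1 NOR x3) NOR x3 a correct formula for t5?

Yes

t4 = x3 NOR x1
t5 = x3 NOR t4 = x3 NOR (x3 NOR x1)
At x1=0, x2=0, x3=0: circuit gives 0, formula gives 0.
At x1=1, x2=0, x3=0: circuit gives 1, formula gives 1.
Agrees on all 8 inputs.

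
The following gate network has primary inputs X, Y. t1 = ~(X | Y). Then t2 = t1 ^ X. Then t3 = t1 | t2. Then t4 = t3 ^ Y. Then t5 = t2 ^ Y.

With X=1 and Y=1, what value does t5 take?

t1 = ~(1 | 1) = 0
t2 = 0 ^ 1 = 1
t5 = 1 ^ 1 = 0

0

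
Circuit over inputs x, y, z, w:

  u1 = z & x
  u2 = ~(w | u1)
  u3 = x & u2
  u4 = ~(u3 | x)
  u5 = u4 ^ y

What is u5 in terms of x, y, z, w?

u1 = z & x
u2 = ~(w | u1) = ~(w | (z & x))
u3 = x & u2 = x & (~(w | (z & x)))
u4 = ~(u3 | x) = ~((x & (~(w | (z & x)))) | x)
u5 = u4 ^ y = (~((x & (~(w | (z & x)))) | x)) ^ y

(~((x & (~(w | (z & x)))) | x)) ^ y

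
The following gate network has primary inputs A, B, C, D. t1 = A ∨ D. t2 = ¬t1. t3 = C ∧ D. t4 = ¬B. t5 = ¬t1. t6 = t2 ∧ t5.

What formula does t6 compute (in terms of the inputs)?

¬(A ∨ D) ∧ ¬(A ∨ D)

t1 = A ∨ D
t2 = ¬t1 = ¬(A ∨ D)
t5 = ¬t1 = ¬(A ∨ D)
t6 = t2 ∧ t5 = ¬(A ∨ D) ∧ ¬(A ∨ D)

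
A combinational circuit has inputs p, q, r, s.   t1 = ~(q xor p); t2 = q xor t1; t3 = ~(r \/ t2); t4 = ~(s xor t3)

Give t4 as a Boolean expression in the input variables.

t1 = ~(q xor p)
t2 = q xor t1 = q xor (~(q xor p))
t3 = ~(r \/ t2) = ~(r \/ (q xor (~(q xor p))))
t4 = ~(s xor t3) = ~(s xor (~(r \/ (q xor (~(q xor p))))))

~(s xor (~(r \/ (q xor (~(q xor p))))))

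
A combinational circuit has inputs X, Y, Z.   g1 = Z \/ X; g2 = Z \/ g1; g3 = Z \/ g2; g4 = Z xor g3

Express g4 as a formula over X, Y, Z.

g1 = Z \/ X
g2 = Z \/ g1 = Z \/ (Z \/ X)
g3 = Z \/ g2 = Z \/ (Z \/ (Z \/ X))
g4 = Z xor g3 = Z xor (Z \/ (Z \/ (Z \/ X)))

Z xor (Z \/ (Z \/ (Z \/ X)))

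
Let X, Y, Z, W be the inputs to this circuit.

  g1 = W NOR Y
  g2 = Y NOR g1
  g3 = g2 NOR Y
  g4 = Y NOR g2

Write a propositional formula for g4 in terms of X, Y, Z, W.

Y NOR (Y NOR (W NOR Y))

g1 = W NOR Y
g2 = Y NOR g1 = Y NOR (W NOR Y)
g4 = Y NOR g2 = Y NOR (Y NOR (W NOR Y))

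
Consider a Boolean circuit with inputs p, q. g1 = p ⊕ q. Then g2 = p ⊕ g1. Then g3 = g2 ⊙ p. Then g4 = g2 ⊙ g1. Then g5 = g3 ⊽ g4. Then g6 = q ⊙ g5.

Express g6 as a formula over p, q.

g1 = p ⊕ q
g2 = p ⊕ g1 = p ⊕ (p ⊕ q)
g3 = g2 ⊙ p = (p ⊕ (p ⊕ q)) ⊙ p
g4 = g2 ⊙ g1 = (p ⊕ (p ⊕ q)) ⊙ (p ⊕ q)
g5 = g3 ⊽ g4 = ((p ⊕ (p ⊕ q)) ⊙ p) ⊽ ((p ⊕ (p ⊕ q)) ⊙ (p ⊕ q))
g6 = q ⊙ g5 = q ⊙ (((p ⊕ (p ⊕ q)) ⊙ p) ⊽ ((p ⊕ (p ⊕ q)) ⊙ (p ⊕ q)))

q ⊙ (((p ⊕ (p ⊕ q)) ⊙ p) ⊽ ((p ⊕ (p ⊕ q)) ⊙ (p ⊕ q)))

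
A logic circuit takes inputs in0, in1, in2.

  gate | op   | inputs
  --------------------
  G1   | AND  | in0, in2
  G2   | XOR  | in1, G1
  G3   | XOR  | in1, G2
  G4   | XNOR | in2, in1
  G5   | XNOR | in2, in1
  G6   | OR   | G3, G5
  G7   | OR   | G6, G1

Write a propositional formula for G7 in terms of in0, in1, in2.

((in1 XOR (in1 XOR (in0 AND in2))) OR (in2 XNOR in1)) OR (in0 AND in2)

G1 = in0 AND in2
G2 = in1 XOR G1 = in1 XOR (in0 AND in2)
G3 = in1 XOR G2 = in1 XOR (in1 XOR (in0 AND in2))
G5 = in2 XNOR in1
G6 = G3 OR G5 = (in1 XOR (in1 XOR (in0 AND in2))) OR (in2 XNOR in1)
G7 = G6 OR G1 = ((in1 XOR (in1 XOR (in0 AND in2))) OR (in2 XNOR in1)) OR (in0 AND in2)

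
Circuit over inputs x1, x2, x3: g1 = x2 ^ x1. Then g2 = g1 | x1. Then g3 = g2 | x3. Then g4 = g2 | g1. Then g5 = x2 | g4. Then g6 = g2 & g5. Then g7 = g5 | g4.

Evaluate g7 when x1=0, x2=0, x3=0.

g1 = 0 ^ 0 = 0
g2 = 0 | 0 = 0
g4 = 0 | 0 = 0
g5 = 0 | 0 = 0
g7 = 0 | 0 = 0

0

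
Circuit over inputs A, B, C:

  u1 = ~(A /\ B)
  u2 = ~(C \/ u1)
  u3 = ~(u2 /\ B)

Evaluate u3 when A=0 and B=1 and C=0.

u1 = ~(0 /\ 1) = 1
u2 = ~(0 \/ 1) = 0
u3 = ~(0 /\ 1) = 1

1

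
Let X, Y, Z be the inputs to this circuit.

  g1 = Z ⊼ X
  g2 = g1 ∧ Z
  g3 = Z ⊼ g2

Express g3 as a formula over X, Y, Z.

Z ⊼ ((Z ⊼ X) ∧ Z)

g1 = Z ⊼ X
g2 = g1 ∧ Z = (Z ⊼ X) ∧ Z
g3 = Z ⊼ g2 = Z ⊼ ((Z ⊼ X) ∧ Z)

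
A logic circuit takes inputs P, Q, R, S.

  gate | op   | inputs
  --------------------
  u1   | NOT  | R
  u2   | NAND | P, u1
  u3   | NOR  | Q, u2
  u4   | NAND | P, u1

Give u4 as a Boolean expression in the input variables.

u1 = NOT R
u4 = P NAND u1 = P NAND NOT R

P NAND NOT R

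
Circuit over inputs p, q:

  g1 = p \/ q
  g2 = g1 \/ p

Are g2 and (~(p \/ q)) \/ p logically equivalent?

No

g1 = p \/ q
g2 = g1 \/ p = (p \/ q) \/ p
At p=0, q=0: circuit gives 0, formula gives 1.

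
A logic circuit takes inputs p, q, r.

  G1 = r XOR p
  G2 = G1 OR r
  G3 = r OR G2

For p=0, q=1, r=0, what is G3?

0

G1 = 0 XOR 0 = 0
G2 = 0 OR 0 = 0
G3 = 0 OR 0 = 0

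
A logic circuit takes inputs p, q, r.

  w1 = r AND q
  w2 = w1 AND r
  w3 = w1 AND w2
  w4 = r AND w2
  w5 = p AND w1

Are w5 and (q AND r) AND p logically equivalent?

w1 = r AND q
w5 = p AND w1 = p AND (r AND q)
At p=0, q=0, r=0: circuit gives 0, formula gives 0.
At p=1, q=1, r=1: circuit gives 1, formula gives 1.
Agrees on all 8 inputs.

Yes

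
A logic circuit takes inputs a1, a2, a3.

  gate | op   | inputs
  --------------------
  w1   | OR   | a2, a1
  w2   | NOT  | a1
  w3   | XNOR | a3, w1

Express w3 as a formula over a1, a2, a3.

w1 = a2 OR a1
w3 = a3 XNOR w1 = a3 XNOR (a2 OR a1)

a3 XNOR (a2 OR a1)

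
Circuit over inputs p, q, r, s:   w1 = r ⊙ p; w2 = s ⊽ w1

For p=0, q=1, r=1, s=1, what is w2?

0

w1 = 1 ⊙ 0 = 0
w2 = 1 ⊽ 0 = 0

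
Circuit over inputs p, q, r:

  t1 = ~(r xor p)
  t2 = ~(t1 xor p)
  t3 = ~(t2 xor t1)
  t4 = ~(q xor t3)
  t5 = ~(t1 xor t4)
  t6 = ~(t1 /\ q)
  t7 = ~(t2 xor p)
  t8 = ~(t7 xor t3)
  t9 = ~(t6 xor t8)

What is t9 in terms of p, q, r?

~((~((~(r xor p)) /\ q)) xor (~((~((~((~(r xor p)) xor p)) xor p)) xor (~((~((~(r xor p)) xor p)) xor (~(r xor p)))))))

t1 = ~(r xor p)
t2 = ~(t1 xor p) = ~((~(r xor p)) xor p)
t3 = ~(t2 xor t1) = ~((~((~(r xor p)) xor p)) xor (~(r xor p)))
t6 = ~(t1 /\ q) = ~((~(r xor p)) /\ q)
t7 = ~(t2 xor p) = ~((~((~(r xor p)) xor p)) xor p)
t8 = ~(t7 xor t3) = ~((~((~((~(r xor p)) xor p)) xor p)) xor (~((~((~(r xor p)) xor p)) xor (~(r xor p)))))
t9 = ~(t6 xor t8) = ~((~((~(r xor p)) /\ q)) xor (~((~((~((~(r xor p)) xor p)) xor p)) xor (~((~((~(r xor p)) xor p)) xor (~(r xor p)))))))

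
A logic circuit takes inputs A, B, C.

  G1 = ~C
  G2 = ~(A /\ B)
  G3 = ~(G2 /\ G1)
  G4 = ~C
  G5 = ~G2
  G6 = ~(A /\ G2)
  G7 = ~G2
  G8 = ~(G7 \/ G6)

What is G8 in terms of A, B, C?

G2 = ~(A /\ B)
G6 = ~(A /\ G2) = ~(A /\ (~(A /\ B)))
G7 = ~G2 = ~(~(A /\ B))
G8 = ~(G7 \/ G6) = ~(~(~(A /\ B)) \/ (~(A /\ (~(A /\ B)))))

~(~(~(A /\ B)) \/ (~(A /\ (~(A /\ B)))))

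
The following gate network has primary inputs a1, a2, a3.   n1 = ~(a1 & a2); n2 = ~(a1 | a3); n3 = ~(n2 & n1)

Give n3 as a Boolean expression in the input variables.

~((~(a1 | a3)) & (~(a1 & a2)))

n1 = ~(a1 & a2)
n2 = ~(a1 | a3)
n3 = ~(n2 & n1) = ~((~(a1 | a3)) & (~(a1 & a2)))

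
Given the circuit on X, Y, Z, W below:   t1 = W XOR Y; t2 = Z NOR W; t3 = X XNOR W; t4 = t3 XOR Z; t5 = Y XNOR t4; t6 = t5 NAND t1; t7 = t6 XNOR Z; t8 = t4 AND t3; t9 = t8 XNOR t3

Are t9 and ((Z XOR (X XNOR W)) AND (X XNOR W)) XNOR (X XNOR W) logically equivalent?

t3 = X XNOR W
t4 = t3 XOR Z = (X XNOR W) XOR Z
t8 = t4 AND t3 = ((X XNOR W) XOR Z) AND (X XNOR W)
t9 = t8 XNOR t3 = (((X XNOR W) XOR Z) AND (X XNOR W)) XNOR (X XNOR W)
At X=0, Y=0, Z=1, W=0: circuit gives 0, formula gives 0.
At X=0, Y=0, Z=0, W=0: circuit gives 1, formula gives 1.
Agrees on all 16 inputs.

Yes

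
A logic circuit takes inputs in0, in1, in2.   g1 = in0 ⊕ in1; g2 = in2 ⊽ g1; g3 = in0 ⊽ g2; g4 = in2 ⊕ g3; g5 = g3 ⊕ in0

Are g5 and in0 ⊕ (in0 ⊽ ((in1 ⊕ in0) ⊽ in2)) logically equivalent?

g1 = in0 ⊕ in1
g2 = in2 ⊽ g1 = in2 ⊽ (in0 ⊕ in1)
g3 = in0 ⊽ g2 = in0 ⊽ (in2 ⊽ (in0 ⊕ in1))
g5 = g3 ⊕ in0 = (in0 ⊽ (in2 ⊽ (in0 ⊕ in1))) ⊕ in0
At in0=0, in1=0, in2=0: circuit gives 0, formula gives 0.
At in0=0, in1=0, in2=1: circuit gives 1, formula gives 1.
Agrees on all 8 inputs.

Yes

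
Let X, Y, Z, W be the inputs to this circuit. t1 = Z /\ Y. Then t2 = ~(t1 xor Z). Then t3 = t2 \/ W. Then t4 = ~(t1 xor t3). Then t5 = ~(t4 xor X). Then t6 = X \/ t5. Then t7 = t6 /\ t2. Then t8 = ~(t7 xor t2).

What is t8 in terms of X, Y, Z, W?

~(((X \/ (~((~((Z /\ Y) xor ((~((Z /\ Y) xor Z)) \/ W))) xor X))) /\ (~((Z /\ Y) xor Z))) xor (~((Z /\ Y) xor Z)))

t1 = Z /\ Y
t2 = ~(t1 xor Z) = ~((Z /\ Y) xor Z)
t3 = t2 \/ W = (~((Z /\ Y) xor Z)) \/ W
t4 = ~(t1 xor t3) = ~((Z /\ Y) xor ((~((Z /\ Y) xor Z)) \/ W))
t5 = ~(t4 xor X) = ~((~((Z /\ Y) xor ((~((Z /\ Y) xor Z)) \/ W))) xor X)
t6 = X \/ t5 = X \/ (~((~((Z /\ Y) xor ((~((Z /\ Y) xor Z)) \/ W))) xor X))
t7 = t6 /\ t2 = (X \/ (~((~((Z /\ Y) xor ((~((Z /\ Y) xor Z)) \/ W))) xor X))) /\ (~((Z /\ Y) xor Z))
t8 = ~(t7 xor t2) = ~(((X \/ (~((~((Z /\ Y) xor ((~((Z /\ Y) xor Z)) \/ W))) xor X))) /\ (~((Z /\ Y) xor Z))) xor (~((Z /\ Y) xor Z)))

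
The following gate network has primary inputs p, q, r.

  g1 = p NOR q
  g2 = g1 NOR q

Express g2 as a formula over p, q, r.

g1 = p NOR q
g2 = g1 NOR q = (p NOR q) NOR q

(p NOR q) NOR q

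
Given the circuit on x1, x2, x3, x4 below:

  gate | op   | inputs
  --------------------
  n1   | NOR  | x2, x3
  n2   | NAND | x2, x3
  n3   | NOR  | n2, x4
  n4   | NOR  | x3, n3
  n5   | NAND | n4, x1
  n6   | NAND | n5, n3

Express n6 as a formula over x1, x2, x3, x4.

n2 = x2 NAND x3
n3 = n2 NOR x4 = (x2 NAND x3) NOR x4
n4 = x3 NOR n3 = x3 NOR ((x2 NAND x3) NOR x4)
n5 = n4 NAND x1 = (x3 NOR ((x2 NAND x3) NOR x4)) NAND x1
n6 = n5 NAND n3 = ((x3 NOR ((x2 NAND x3) NOR x4)) NAND x1) NAND ((x2 NAND x3) NOR x4)

((x3 NOR ((x2 NAND x3) NOR x4)) NAND x1) NAND ((x2 NAND x3) NOR x4)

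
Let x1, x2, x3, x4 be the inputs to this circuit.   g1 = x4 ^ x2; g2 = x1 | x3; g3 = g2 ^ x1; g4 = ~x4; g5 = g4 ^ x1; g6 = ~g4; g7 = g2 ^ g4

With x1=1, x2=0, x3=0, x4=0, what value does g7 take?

g2 = 1 | 0 = 1
g4 = ~0 = 1
g7 = 1 ^ 1 = 0

0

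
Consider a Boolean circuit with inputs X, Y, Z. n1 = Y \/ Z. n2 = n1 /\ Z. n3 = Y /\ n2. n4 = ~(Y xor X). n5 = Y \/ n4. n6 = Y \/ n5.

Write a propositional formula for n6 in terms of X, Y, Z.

Y \/ (Y \/ (~(Y xor X)))

n4 = ~(Y xor X)
n5 = Y \/ n4 = Y \/ (~(Y xor X))
n6 = Y \/ n5 = Y \/ (Y \/ (~(Y xor X)))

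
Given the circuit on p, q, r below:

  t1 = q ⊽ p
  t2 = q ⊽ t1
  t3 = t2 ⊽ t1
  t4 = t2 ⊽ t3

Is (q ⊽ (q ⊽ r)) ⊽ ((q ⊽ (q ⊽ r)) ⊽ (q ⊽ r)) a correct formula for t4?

No

t1 = q ⊽ p
t2 = q ⊽ t1 = q ⊽ (q ⊽ p)
t3 = t2 ⊽ t1 = (q ⊽ (q ⊽ p)) ⊽ (q ⊽ p)
t4 = t2 ⊽ t3 = (q ⊽ (q ⊽ p)) ⊽ ((q ⊽ (q ⊽ p)) ⊽ (q ⊽ p))
At p=0, q=0, r=1: circuit gives 1, formula gives 0.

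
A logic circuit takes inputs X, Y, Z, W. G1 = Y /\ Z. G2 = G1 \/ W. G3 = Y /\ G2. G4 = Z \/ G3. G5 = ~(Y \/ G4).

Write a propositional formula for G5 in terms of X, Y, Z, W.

~(Y \/ (Z \/ (Y /\ ((Y /\ Z) \/ W))))

G1 = Y /\ Z
G2 = G1 \/ W = (Y /\ Z) \/ W
G3 = Y /\ G2 = Y /\ ((Y /\ Z) \/ W)
G4 = Z \/ G3 = Z \/ (Y /\ ((Y /\ Z) \/ W))
G5 = ~(Y \/ G4) = ~(Y \/ (Z \/ (Y /\ ((Y /\ Z) \/ W))))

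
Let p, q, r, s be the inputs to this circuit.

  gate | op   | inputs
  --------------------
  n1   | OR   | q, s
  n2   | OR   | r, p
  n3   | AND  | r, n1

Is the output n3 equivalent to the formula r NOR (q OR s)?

n1 = q OR s
n3 = r AND n1 = r AND (q OR s)
At p=0, q=0, r=0, s=0: circuit gives 0, formula gives 1.

No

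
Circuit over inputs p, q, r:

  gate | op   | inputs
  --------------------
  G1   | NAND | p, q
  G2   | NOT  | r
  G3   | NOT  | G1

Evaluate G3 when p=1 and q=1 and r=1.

G1 = 1 NAND 1 = 0
G3 = NOT 0 = 1

1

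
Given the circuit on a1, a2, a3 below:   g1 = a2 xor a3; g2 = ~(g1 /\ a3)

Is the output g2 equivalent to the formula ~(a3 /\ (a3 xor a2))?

Yes

g1 = a2 xor a3
g2 = ~(g1 /\ a3) = ~((a2 xor a3) /\ a3)
At a1=0, a2=0, a3=1: circuit gives 0, formula gives 0.
At a1=0, a2=0, a3=0: circuit gives 1, formula gives 1.
Agrees on all 8 inputs.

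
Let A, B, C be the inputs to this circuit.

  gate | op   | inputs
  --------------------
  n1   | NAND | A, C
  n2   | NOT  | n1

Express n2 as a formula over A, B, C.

NOT (A NAND C)

n1 = A NAND C
n2 = NOT n1 = NOT (A NAND C)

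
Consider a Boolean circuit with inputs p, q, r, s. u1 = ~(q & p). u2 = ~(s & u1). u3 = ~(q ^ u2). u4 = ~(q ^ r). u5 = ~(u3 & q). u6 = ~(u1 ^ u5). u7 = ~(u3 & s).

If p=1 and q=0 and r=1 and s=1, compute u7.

0

u1 = ~(0 & 1) = 1
u2 = ~(1 & 1) = 0
u3 = ~(0 ^ 0) = 1
u7 = ~(1 & 1) = 0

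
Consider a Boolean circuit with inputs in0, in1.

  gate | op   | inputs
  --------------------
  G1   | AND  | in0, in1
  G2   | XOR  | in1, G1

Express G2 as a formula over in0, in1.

G1 = in0 AND in1
G2 = in1 XOR G1 = in1 XOR (in0 AND in1)

in1 XOR (in0 AND in1)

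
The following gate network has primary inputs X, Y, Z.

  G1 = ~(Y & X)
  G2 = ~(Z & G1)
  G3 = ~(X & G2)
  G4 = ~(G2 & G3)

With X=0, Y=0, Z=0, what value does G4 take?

G1 = ~(0 & 0) = 1
G2 = ~(0 & 1) = 1
G3 = ~(0 & 1) = 1
G4 = ~(1 & 1) = 0

0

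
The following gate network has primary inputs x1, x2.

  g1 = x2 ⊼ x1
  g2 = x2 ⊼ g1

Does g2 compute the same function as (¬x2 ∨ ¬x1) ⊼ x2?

Yes

g1 = x2 ⊼ x1
g2 = x2 ⊼ g1 = x2 ⊼ (x2 ⊼ x1)
At x1=0, x2=1: circuit gives 0, formula gives 0.
At x1=0, x2=0: circuit gives 1, formula gives 1.
Agrees on all 4 inputs.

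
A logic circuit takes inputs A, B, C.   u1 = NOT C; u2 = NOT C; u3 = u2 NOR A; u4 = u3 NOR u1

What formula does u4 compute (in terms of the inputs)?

u1 = NOT C
u2 = NOT C
u3 = u2 NOR A = NOT C NOR A
u4 = u3 NOR u1 = (NOT C NOR A) NOR NOT C

(NOT C NOR A) NOR NOT C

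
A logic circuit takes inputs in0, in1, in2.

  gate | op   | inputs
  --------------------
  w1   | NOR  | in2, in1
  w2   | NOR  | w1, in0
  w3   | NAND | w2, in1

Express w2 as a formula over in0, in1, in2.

w1 = in2 NOR in1
w2 = w1 NOR in0 = (in2 NOR in1) NOR in0

(in2 NOR in1) NOR in0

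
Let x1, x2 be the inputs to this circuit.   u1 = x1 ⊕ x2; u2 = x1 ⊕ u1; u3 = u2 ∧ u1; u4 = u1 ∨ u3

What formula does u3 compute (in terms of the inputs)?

(x1 ⊕ (x1 ⊕ x2)) ∧ (x1 ⊕ x2)

u1 = x1 ⊕ x2
u2 = x1 ⊕ u1 = x1 ⊕ (x1 ⊕ x2)
u3 = u2 ∧ u1 = (x1 ⊕ (x1 ⊕ x2)) ∧ (x1 ⊕ x2)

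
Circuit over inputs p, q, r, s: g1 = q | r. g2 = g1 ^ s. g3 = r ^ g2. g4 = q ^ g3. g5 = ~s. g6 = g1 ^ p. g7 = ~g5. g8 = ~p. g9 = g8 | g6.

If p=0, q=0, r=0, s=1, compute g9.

g1 = 0 | 0 = 0
g6 = 0 ^ 0 = 0
g8 = ~0 = 1
g9 = 1 | 0 = 1

1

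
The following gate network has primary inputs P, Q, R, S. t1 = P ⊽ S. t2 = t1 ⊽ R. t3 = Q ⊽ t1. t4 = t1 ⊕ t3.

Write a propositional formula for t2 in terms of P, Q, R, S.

t1 = P ⊽ S
t2 = t1 ⊽ R = (P ⊽ S) ⊽ R

(P ⊽ S) ⊽ R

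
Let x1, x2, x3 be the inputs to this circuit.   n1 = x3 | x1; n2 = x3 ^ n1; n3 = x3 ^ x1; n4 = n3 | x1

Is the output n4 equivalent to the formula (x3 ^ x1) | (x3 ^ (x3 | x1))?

n3 = x3 ^ x1
n4 = n3 | x1 = (x3 ^ x1) | x1
At x1=1, x2=0, x3=1: circuit gives 1, formula gives 0.

No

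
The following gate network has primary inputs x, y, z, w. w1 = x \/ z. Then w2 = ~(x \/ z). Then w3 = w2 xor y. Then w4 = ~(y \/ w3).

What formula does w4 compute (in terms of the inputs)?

w2 = ~(x \/ z)
w3 = w2 xor y = (~(x \/ z)) xor y
w4 = ~(y \/ w3) = ~(y \/ ((~(x \/ z)) xor y))

~(y \/ ((~(x \/ z)) xor y))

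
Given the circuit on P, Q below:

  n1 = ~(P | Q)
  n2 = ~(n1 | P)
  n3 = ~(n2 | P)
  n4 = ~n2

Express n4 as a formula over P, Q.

n1 = ~(P | Q)
n2 = ~(n1 | P) = ~((~(P | Q)) | P)
n4 = ~n2 = ~(~((~(P | Q)) | P))

~(~((~(P | Q)) | P))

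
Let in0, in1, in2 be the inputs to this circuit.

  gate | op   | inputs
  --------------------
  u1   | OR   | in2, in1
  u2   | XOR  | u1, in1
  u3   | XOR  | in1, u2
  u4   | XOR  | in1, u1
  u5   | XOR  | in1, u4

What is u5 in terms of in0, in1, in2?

in1 XOR (in1 XOR (in2 OR in1))

u1 = in2 OR in1
u4 = in1 XOR u1 = in1 XOR (in2 OR in1)
u5 = in1 XOR u4 = in1 XOR (in1 XOR (in2 OR in1))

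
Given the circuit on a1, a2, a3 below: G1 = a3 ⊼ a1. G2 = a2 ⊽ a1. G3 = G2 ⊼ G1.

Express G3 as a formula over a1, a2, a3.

G1 = a3 ⊼ a1
G2 = a2 ⊽ a1
G3 = G2 ⊼ G1 = (a2 ⊽ a1) ⊼ (a3 ⊼ a1)

(a2 ⊽ a1) ⊼ (a3 ⊼ a1)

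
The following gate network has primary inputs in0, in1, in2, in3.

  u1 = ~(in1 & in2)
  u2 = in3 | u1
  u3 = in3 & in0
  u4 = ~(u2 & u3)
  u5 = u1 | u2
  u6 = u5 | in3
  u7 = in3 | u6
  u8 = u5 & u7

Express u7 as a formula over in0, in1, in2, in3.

in3 | (((~(in1 & in2)) | (in3 | (~(in1 & in2)))) | in3)

u1 = ~(in1 & in2)
u2 = in3 | u1 = in3 | (~(in1 & in2))
u5 = u1 | u2 = (~(in1 & in2)) | (in3 | (~(in1 & in2)))
u6 = u5 | in3 = ((~(in1 & in2)) | (in3 | (~(in1 & in2)))) | in3
u7 = in3 | u6 = in3 | (((~(in1 & in2)) | (in3 | (~(in1 & in2)))) | in3)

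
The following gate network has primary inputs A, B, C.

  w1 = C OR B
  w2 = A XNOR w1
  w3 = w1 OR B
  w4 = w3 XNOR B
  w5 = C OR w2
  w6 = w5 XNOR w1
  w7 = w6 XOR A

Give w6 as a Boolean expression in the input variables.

(C OR (A XNOR (C OR B))) XNOR (C OR B)

w1 = C OR B
w2 = A XNOR w1 = A XNOR (C OR B)
w5 = C OR w2 = C OR (A XNOR (C OR B))
w6 = w5 XNOR w1 = (C OR (A XNOR (C OR B))) XNOR (C OR B)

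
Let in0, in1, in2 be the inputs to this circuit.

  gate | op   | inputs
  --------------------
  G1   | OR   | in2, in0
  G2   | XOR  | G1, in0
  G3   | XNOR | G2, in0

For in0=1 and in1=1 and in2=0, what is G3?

G1 = 0 OR 1 = 1
G2 = 1 XOR 1 = 0
G3 = 0 XNOR 1 = 0

0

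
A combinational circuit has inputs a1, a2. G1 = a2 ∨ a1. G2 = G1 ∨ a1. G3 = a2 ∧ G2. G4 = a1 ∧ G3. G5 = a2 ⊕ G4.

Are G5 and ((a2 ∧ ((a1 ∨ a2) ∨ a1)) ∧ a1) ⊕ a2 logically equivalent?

G1 = a2 ∨ a1
G2 = G1 ∨ a1 = (a2 ∨ a1) ∨ a1
G3 = a2 ∧ G2 = a2 ∧ ((a2 ∨ a1) ∨ a1)
G4 = a1 ∧ G3 = a1 ∧ (a2 ∧ ((a2 ∨ a1) ∨ a1))
G5 = a2 ⊕ G4 = a2 ⊕ (a1 ∧ (a2 ∧ ((a2 ∨ a1) ∨ a1)))
At a1=0, a2=0: circuit gives 0, formula gives 0.
At a1=0, a2=1: circuit gives 1, formula gives 1.
Agrees on all 4 inputs.

Yes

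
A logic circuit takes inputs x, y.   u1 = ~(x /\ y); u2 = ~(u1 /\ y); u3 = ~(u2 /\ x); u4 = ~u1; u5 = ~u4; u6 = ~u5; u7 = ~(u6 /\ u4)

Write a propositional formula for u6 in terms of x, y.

~~~(~(x /\ y))

u1 = ~(x /\ y)
u4 = ~u1 = ~(~(x /\ y))
u5 = ~u4 = ~~(~(x /\ y))
u6 = ~u5 = ~~~(~(x /\ y))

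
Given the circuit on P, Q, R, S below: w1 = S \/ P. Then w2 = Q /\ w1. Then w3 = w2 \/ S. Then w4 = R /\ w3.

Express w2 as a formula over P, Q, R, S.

Q /\ (S \/ P)

w1 = S \/ P
w2 = Q /\ w1 = Q /\ (S \/ P)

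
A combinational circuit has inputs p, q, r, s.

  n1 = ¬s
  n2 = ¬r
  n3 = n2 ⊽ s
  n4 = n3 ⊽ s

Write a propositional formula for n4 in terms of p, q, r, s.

(¬r ⊽ s) ⊽ s

n2 = ¬r
n3 = n2 ⊽ s = ¬r ⊽ s
n4 = n3 ⊽ s = (¬r ⊽ s) ⊽ s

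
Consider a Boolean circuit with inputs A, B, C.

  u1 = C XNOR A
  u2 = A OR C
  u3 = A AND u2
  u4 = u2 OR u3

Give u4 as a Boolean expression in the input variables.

u2 = A OR C
u3 = A AND u2 = A AND (A OR C)
u4 = u2 OR u3 = (A OR C) OR (A AND (A OR C))

(A OR C) OR (A AND (A OR C))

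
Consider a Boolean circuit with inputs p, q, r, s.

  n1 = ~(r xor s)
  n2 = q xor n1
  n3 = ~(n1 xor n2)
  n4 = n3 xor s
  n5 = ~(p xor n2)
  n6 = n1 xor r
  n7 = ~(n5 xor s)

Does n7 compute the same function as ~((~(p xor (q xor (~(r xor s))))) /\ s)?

n1 = ~(r xor s)
n2 = q xor n1 = q xor (~(r xor s))
n5 = ~(p xor n2) = ~(p xor (q xor (~(r xor s))))
n7 = ~(n5 xor s) = ~((~(p xor (q xor (~(r xor s))))) xor s)
At p=0, q=0, r=0, s=1: circuit gives 1, formula gives 0.

No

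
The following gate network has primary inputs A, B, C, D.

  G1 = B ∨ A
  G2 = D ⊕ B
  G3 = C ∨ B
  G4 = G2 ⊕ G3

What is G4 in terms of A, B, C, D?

G2 = D ⊕ B
G3 = C ∨ B
G4 = G2 ⊕ G3 = (D ⊕ B) ⊕ (C ∨ B)

(D ⊕ B) ⊕ (C ∨ B)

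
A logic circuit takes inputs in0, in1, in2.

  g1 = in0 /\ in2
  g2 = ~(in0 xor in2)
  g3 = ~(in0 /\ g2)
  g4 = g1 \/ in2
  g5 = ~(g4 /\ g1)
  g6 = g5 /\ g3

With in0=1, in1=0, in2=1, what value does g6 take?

0

g1 = 1 /\ 1 = 1
g2 = ~(1 xor 1) = 1
g3 = ~(1 /\ 1) = 0
g4 = 1 \/ 1 = 1
g5 = ~(1 /\ 1) = 0
g6 = 0 /\ 0 = 0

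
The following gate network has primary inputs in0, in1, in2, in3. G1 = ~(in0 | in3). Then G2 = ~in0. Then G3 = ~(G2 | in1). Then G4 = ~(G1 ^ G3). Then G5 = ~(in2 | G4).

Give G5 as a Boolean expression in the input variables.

G1 = ~(in0 | in3)
G2 = ~in0
G3 = ~(G2 | in1) = ~(~in0 | in1)
G4 = ~(G1 ^ G3) = ~((~(in0 | in3)) ^ (~(~in0 | in1)))
G5 = ~(in2 | G4) = ~(in2 | (~((~(in0 | in3)) ^ (~(~in0 | in1)))))

~(in2 | (~((~(in0 | in3)) ^ (~(~in0 | in1)))))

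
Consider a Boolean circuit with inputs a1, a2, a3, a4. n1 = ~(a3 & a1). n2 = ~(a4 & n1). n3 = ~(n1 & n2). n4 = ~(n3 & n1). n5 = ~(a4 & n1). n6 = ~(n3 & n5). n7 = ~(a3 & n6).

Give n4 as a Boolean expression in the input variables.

n1 = ~(a3 & a1)
n2 = ~(a4 & n1) = ~(a4 & (~(a3 & a1)))
n3 = ~(n1 & n2) = ~((~(a3 & a1)) & (~(a4 & (~(a3 & a1)))))
n4 = ~(n3 & n1) = ~((~((~(a3 & a1)) & (~(a4 & (~(a3 & a1)))))) & (~(a3 & a1)))

~((~((~(a3 & a1)) & (~(a4 & (~(a3 & a1)))))) & (~(a3 & a1)))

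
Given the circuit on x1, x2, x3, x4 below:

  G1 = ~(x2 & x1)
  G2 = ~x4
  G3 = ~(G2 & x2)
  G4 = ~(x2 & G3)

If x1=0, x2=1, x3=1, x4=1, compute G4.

0

G2 = ~1 = 0
G3 = ~(0 & 1) = 1
G4 = ~(1 & 1) = 0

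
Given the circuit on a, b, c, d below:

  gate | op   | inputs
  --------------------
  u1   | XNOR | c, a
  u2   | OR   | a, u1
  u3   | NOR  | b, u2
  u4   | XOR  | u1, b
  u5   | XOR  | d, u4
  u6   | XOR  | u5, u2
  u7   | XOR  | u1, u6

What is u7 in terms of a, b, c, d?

u1 = c XNOR a
u2 = a OR u1 = a OR (c XNOR a)
u4 = u1 XOR b = (c XNOR a) XOR b
u5 = d XOR u4 = d XOR ((c XNOR a) XOR b)
u6 = u5 XOR u2 = (d XOR ((c XNOR a) XOR b)) XOR (a OR (c XNOR a))
u7 = u1 XOR u6 = (c XNOR a) XOR ((d XOR ((c XNOR a) XOR b)) XOR (a OR (c XNOR a)))

(c XNOR a) XOR ((d XOR ((c XNOR a) XOR b)) XOR (a OR (c XNOR a)))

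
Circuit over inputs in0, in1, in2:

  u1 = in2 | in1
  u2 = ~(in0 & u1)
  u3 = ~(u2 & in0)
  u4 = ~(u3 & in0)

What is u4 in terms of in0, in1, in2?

u1 = in2 | in1
u2 = ~(in0 & u1) = ~(in0 & (in2 | in1))
u3 = ~(u2 & in0) = ~((~(in0 & (in2 | in1))) & in0)
u4 = ~(u3 & in0) = ~((~((~(in0 & (in2 | in1))) & in0)) & in0)

~((~((~(in0 & (in2 | in1))) & in0)) & in0)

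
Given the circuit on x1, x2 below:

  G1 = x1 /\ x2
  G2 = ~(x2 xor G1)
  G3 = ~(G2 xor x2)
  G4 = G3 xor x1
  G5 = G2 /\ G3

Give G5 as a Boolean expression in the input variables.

G1 = x1 /\ x2
G2 = ~(x2 xor G1) = ~(x2 xor (x1 /\ x2))
G3 = ~(G2 xor x2) = ~((~(x2 xor (x1 /\ x2))) xor x2)
G5 = G2 /\ G3 = (~(x2 xor (x1 /\ x2))) /\ (~((~(x2 xor (x1 /\ x2))) xor x2))

(~(x2 xor (x1 /\ x2))) /\ (~((~(x2 xor (x1 /\ x2))) xor x2))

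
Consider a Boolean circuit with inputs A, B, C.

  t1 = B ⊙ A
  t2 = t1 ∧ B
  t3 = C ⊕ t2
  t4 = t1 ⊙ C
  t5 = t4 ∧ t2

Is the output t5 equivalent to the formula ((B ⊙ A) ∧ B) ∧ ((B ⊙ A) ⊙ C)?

t1 = B ⊙ A
t2 = t1 ∧ B = (B ⊙ A) ∧ B
t4 = t1 ⊙ C = (B ⊙ A) ⊙ C
t5 = t4 ∧ t2 = ((B ⊙ A) ⊙ C) ∧ ((B ⊙ A) ∧ B)
At A=0, B=0, C=0: circuit gives 0, formula gives 0.
At A=1, B=1, C=1: circuit gives 1, formula gives 1.
Agrees on all 8 inputs.

Yes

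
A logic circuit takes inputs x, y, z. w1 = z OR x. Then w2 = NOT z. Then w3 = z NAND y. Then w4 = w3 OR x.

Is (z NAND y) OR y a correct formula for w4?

No

w3 = z NAND y
w4 = w3 OR x = (z NAND y) OR x
At x=0, y=1, z=1: circuit gives 0, formula gives 1.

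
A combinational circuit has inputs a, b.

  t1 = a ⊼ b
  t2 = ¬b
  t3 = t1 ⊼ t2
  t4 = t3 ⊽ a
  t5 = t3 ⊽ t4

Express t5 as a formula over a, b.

t1 = a ⊼ b
t2 = ¬b
t3 = t1 ⊼ t2 = (a ⊼ b) ⊼ ¬b
t4 = t3 ⊽ a = ((a ⊼ b) ⊼ ¬b) ⊽ a
t5 = t3 ⊽ t4 = ((a ⊼ b) ⊼ ¬b) ⊽ (((a ⊼ b) ⊼ ¬b) ⊽ a)

((a ⊼ b) ⊼ ¬b) ⊽ (((a ⊼ b) ⊼ ¬b) ⊽ a)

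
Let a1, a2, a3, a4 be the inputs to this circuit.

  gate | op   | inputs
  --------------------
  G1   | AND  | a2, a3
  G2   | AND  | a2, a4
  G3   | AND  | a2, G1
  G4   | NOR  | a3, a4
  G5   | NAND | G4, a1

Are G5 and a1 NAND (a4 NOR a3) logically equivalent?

Yes

G4 = a3 NOR a4
G5 = G4 NAND a1 = (a3 NOR a4) NAND a1
At a1=1, a2=0, a3=0, a4=0: circuit gives 0, formula gives 0.
At a1=0, a2=0, a3=0, a4=0: circuit gives 1, formula gives 1.
Agrees on all 16 inputs.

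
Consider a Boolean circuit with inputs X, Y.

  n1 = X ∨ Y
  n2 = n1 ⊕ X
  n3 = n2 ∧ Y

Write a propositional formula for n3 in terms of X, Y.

n1 = X ∨ Y
n2 = n1 ⊕ X = (X ∨ Y) ⊕ X
n3 = n2 ∧ Y = ((X ∨ Y) ⊕ X) ∧ Y

((X ∨ Y) ⊕ X) ∧ Y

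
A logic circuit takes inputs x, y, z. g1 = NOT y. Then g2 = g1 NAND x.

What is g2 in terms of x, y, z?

NOT y NAND x

g1 = NOT y
g2 = g1 NAND x = NOT y NAND x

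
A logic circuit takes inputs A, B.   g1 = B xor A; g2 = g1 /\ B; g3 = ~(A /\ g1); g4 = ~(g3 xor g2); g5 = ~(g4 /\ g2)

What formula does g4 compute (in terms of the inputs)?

g1 = B xor A
g2 = g1 /\ B = (B xor A) /\ B
g3 = ~(A /\ g1) = ~(A /\ (B xor A))
g4 = ~(g3 xor g2) = ~((~(A /\ (B xor A))) xor ((B xor A) /\ B))

~((~(A /\ (B xor A))) xor ((B xor A) /\ B))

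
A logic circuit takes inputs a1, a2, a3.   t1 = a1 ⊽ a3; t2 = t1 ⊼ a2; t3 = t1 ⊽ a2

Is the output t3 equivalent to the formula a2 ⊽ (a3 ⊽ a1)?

Yes

t1 = a1 ⊽ a3
t3 = t1 ⊽ a2 = (a1 ⊽ a3) ⊽ a2
At a1=0, a2=0, a3=0: circuit gives 0, formula gives 0.
At a1=0, a2=0, a3=1: circuit gives 1, formula gives 1.
Agrees on all 8 inputs.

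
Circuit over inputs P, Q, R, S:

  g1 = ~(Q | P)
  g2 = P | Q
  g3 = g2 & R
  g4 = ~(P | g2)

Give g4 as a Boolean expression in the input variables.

~(P | (P | Q))

g2 = P | Q
g4 = ~(P | g2) = ~(P | (P | Q))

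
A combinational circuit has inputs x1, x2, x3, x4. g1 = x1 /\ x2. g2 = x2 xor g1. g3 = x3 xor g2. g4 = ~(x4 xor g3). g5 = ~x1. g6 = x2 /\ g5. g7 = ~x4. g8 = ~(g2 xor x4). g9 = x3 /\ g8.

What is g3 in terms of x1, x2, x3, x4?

g1 = x1 /\ x2
g2 = x2 xor g1 = x2 xor (x1 /\ x2)
g3 = x3 xor g2 = x3 xor (x2 xor (x1 /\ x2))

x3 xor (x2 xor (x1 /\ x2))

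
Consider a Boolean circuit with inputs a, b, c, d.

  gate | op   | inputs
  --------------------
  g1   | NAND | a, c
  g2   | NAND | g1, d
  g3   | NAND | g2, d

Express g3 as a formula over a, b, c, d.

((a NAND c) NAND d) NAND d

g1 = a NAND c
g2 = g1 NAND d = (a NAND c) NAND d
g3 = g2 NAND d = ((a NAND c) NAND d) NAND d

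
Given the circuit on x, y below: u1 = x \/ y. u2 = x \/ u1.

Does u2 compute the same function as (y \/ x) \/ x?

u1 = x \/ y
u2 = x \/ u1 = x \/ (x \/ y)
At x=0, y=0: circuit gives 0, formula gives 0.
At x=0, y=1: circuit gives 1, formula gives 1.
Agrees on all 4 inputs.

Yes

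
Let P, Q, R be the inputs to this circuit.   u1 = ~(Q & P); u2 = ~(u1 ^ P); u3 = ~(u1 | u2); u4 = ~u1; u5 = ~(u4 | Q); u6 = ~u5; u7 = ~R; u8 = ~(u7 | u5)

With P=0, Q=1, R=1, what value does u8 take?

1

u1 = ~(1 & 0) = 1
u4 = ~1 = 0
u5 = ~(0 | 1) = 0
u7 = ~1 = 0
u8 = ~(0 | 0) = 1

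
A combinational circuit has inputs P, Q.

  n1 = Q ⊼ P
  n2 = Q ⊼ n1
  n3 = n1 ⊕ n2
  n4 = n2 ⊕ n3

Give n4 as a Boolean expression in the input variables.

(Q ⊼ (Q ⊼ P)) ⊕ ((Q ⊼ P) ⊕ (Q ⊼ (Q ⊼ P)))

n1 = Q ⊼ P
n2 = Q ⊼ n1 = Q ⊼ (Q ⊼ P)
n3 = n1 ⊕ n2 = (Q ⊼ P) ⊕ (Q ⊼ (Q ⊼ P))
n4 = n2 ⊕ n3 = (Q ⊼ (Q ⊼ P)) ⊕ ((Q ⊼ P) ⊕ (Q ⊼ (Q ⊼ P)))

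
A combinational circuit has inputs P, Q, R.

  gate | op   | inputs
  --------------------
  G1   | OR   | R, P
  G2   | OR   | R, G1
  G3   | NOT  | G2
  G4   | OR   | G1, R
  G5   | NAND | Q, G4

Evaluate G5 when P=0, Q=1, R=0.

G1 = 0 OR 0 = 0
G4 = 0 OR 0 = 0
G5 = 1 NAND 0 = 1

1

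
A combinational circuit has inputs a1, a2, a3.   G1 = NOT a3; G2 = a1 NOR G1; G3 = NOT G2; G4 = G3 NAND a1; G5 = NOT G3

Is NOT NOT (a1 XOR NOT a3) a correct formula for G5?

No

G1 = NOT a3
G2 = a1 NOR G1 = a1 NOR NOT a3
G3 = NOT G2 = NOT (a1 NOR NOT a3)
G5 = NOT G3 = NOT NOT (a1 NOR NOT a3)
At a1=0, a2=0, a3=0: circuit gives 0, formula gives 1.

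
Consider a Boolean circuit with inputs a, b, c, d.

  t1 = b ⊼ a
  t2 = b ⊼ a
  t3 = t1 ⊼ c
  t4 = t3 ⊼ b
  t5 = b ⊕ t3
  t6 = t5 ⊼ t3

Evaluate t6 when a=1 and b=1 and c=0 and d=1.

t1 = 1 ⊼ 1 = 0
t3 = 0 ⊼ 0 = 1
t5 = 1 ⊕ 1 = 0
t6 = 0 ⊼ 1 = 1

1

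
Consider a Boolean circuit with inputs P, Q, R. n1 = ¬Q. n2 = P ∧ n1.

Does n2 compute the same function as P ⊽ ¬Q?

No

n1 = ¬Q
n2 = P ∧ n1 = P ∧ ¬Q
At P=0, Q=1, R=0: circuit gives 0, formula gives 1.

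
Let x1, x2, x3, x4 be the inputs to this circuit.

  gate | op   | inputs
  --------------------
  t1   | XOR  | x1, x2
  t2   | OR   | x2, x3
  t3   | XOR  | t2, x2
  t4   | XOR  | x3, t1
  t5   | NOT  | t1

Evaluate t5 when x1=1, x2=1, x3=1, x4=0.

t1 = 1 XOR 1 = 0
t5 = NOT 0 = 1

1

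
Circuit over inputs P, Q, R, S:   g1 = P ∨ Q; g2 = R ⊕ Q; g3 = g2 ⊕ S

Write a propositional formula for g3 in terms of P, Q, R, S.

g2 = R ⊕ Q
g3 = g2 ⊕ S = (R ⊕ Q) ⊕ S

(R ⊕ Q) ⊕ S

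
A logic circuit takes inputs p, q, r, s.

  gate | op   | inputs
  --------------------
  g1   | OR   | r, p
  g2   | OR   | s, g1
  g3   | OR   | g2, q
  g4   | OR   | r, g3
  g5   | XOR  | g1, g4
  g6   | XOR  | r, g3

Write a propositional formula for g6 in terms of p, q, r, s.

g1 = r OR p
g2 = s OR g1 = s OR (r OR p)
g3 = g2 OR q = (s OR (r OR p)) OR q
g6 = r XOR g3 = r XOR ((s OR (r OR p)) OR q)

r XOR ((s OR (r OR p)) OR q)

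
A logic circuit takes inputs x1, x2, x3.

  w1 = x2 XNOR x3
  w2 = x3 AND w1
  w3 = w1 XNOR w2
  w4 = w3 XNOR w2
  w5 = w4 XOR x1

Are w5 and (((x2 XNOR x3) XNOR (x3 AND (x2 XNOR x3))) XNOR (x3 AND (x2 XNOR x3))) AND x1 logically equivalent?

w1 = x2 XNOR x3
w2 = x3 AND w1 = x3 AND (x2 XNOR x3)
w3 = w1 XNOR w2 = (x2 XNOR x3) XNOR (x3 AND (x2 XNOR x3))
w4 = w3 XNOR w2 = ((x2 XNOR x3) XNOR (x3 AND (x2 XNOR x3))) XNOR (x3 AND (x2 XNOR x3))
w5 = w4 XOR x1 = (((x2 XNOR x3) XNOR (x3 AND (x2 XNOR x3))) XNOR (x3 AND (x2 XNOR x3))) XOR x1
At x1=0, x2=0, x3=0: circuit gives 1, formula gives 0.

No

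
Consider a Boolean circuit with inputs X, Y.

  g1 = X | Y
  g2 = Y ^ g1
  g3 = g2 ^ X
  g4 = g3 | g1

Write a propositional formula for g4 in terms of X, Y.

((Y ^ (X | Y)) ^ X) | (X | Y)

g1 = X | Y
g2 = Y ^ g1 = Y ^ (X | Y)
g3 = g2 ^ X = (Y ^ (X | Y)) ^ X
g4 = g3 | g1 = ((Y ^ (X | Y)) ^ X) | (X | Y)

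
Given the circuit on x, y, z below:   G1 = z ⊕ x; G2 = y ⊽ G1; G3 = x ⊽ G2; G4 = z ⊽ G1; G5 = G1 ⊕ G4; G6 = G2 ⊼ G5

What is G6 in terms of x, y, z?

(y ⊽ (z ⊕ x)) ⊼ ((z ⊕ x) ⊕ (z ⊽ (z ⊕ x)))

G1 = z ⊕ x
G2 = y ⊽ G1 = y ⊽ (z ⊕ x)
G4 = z ⊽ G1 = z ⊽ (z ⊕ x)
G5 = G1 ⊕ G4 = (z ⊕ x) ⊕ (z ⊽ (z ⊕ x))
G6 = G2 ⊼ G5 = (y ⊽ (z ⊕ x)) ⊼ ((z ⊕ x) ⊕ (z ⊽ (z ⊕ x)))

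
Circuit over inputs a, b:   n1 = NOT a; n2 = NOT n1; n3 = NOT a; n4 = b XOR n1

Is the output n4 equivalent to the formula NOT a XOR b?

n1 = NOT a
n4 = b XOR n1 = b XOR NOT a
At a=0, b=1: circuit gives 0, formula gives 0.
At a=0, b=0: circuit gives 1, formula gives 1.
Agrees on all 4 inputs.

Yes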